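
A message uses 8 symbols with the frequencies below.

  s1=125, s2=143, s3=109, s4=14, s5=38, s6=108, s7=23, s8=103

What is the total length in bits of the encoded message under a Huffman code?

Build the Huffman tree bottom-up:
s4(14) + s7(23) → 37
37 + s5(38) → 75
75 + s8(103) → 178
s6(108) + s3(109) → 217
s1(125) + s2(143) → 268
178 + 217 → 395
268 + 395 → 663
The encoded length is the sum of every internal node's weight: 37 + 75 + 178 + 217 + 268 + 395 + 663 = 1833 bits.

1833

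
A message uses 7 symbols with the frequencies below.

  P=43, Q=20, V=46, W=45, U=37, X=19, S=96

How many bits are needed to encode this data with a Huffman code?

Greedily combine the two least-frequent nodes:
merge X(19) and Q(20): 39
merge U(37) and 39: 76
merge P(43) and W(45): 88
merge V(46) and 76: 122
merge 88 and S(96): 184
merge 122 and 184: 306
Total encoded bits = sum of merged weights = 39 + 76 + 88 + 122 + 184 + 306 = 815.

815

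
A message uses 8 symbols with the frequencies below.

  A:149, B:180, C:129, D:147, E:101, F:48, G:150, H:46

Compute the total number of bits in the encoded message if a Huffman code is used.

Build the Huffman tree bottom-up:
H(46) + F(48) → 94
94 + E(101) → 195
C(129) + D(147) → 276
A(149) + G(150) → 299
B(180) + 195 → 375
276 + 299 → 575
375 + 575 → 950
Each symbol's bit-cost is frequency × depth; summing gives 2764 bits (equivalently 94 + 195 + 276 + 299 + 375 + 575 + 950).

2764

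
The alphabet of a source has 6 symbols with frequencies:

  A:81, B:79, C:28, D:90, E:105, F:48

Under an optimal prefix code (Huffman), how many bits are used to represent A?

2

Huffman merges, smallest pair first:
merge C(28) and F(48): 76
merge 76 and B(79): 155
merge A(81) and D(90): 171
merge E(105) and 155: 260
merge 171 and 260: 431
The subtree containing A is merged 2 times, so code length = 2.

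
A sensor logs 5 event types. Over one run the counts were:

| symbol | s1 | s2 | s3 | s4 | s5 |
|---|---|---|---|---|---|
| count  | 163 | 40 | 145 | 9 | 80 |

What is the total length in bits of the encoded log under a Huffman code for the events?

Build the Huffman tree bottom-up:
combine s4(9), s2(40) → 49
combine 49, s5(80) → 129
combine 129, s3(145) → 274
combine s1(163), 274 → 437
The encoded length is the sum of every internal node's weight: 49 + 129 + 274 + 437 = 889 bits.

889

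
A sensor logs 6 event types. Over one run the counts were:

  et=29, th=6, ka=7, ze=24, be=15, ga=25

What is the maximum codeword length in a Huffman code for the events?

4

Merge the two lowest-weight nodes at each step:
combine th(6), ka(7) → 13
combine 13, be(15) → 28
combine ze(24), ga(25) → 49
combine 28, et(29) → 57
combine 49, 57 → 106
The rarest symbols sit at the bottom; the longest codeword is 4 bits.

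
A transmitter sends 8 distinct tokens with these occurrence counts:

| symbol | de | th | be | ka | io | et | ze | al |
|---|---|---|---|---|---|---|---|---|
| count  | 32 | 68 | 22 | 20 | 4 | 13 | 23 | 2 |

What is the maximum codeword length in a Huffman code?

Merge the two lowest-weight nodes at each step:
combine al(2), io(4) → 6
combine 6, et(13) → 19
combine 19, ka(20) → 39
combine be(22), ze(23) → 45
combine de(32), 39 → 71
combine 45, th(68) → 113
combine 71, 113 → 184
The first pair merged (al, io) ends up deepest, at depth 5.

5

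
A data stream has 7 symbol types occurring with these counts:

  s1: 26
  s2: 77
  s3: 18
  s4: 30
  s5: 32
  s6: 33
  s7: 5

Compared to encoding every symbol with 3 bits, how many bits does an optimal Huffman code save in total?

87

Fixed-length: 3 bits × 221 symbols = 663 bits.
Huffman merges:
merge s7(5) and s3(18): 23
merge 23 and s1(26): 49
merge s4(30) and s5(32): 62
merge s6(33) and 49: 82
merge 62 and s2(77): 139
merge 82 and 139: 221
Huffman total = 23 + 49 + 62 + 82 + 139 + 221 = 576 bits.
Saving = 663 − 576 = 87 bits.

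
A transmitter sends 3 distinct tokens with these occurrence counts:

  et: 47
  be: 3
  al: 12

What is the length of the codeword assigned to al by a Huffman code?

2

Huffman merges, smallest pair first:
combine be(3), al(12) → 15
combine 15, et(47) → 62
al's leaf is at depth 2, giving a 2-bit codeword.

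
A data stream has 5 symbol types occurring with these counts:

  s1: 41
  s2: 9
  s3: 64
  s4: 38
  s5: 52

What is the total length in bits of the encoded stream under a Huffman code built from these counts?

Merge the two smallest weights repeatedly:
combine s2(9), s4(38) → 47
combine s1(41), 47 → 88
combine s5(52), s3(64) → 116
combine 88, 116 → 204
Each symbol's bit-cost is frequency × depth; summing gives 455 bits (equivalently 47 + 88 + 116 + 204).

455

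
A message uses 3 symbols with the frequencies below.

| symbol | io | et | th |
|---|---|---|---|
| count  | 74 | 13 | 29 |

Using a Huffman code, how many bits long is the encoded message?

Merge the two smallest weights repeatedly:
merge et(13) and th(29): 42
merge 42 and io(74): 116
The encoded length is the sum of every internal node's weight: 42 + 116 = 158 bits.

158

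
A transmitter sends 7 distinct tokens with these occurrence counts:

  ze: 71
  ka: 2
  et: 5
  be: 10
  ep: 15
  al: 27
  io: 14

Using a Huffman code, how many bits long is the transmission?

Merge the two smallest weights repeatedly:
merge ka(2) and et(5): 7
merge 7 and be(10): 17
merge io(14) and ep(15): 29
merge 17 and al(27): 44
merge 29 and 44: 73
merge ze(71) and 73: 144
Each symbol's bit-cost is frequency × depth; summing gives 314 bits (equivalently 7 + 17 + 29 + 44 + 73 + 144).

314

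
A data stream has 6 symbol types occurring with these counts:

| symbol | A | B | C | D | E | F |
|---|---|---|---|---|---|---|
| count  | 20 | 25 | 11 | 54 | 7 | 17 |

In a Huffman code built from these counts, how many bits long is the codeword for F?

Repeatedly merge the two smallest:
merge E(7) and C(11): 18
merge F(17) and 18: 35
merge A(20) and B(25): 45
merge 35 and 45: 80
merge D(54) and 80: 134
F sits 3 levels below the root, so its codeword is 3 bits.

3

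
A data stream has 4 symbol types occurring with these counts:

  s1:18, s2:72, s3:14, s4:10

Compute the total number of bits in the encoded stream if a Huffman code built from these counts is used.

180

Build the Huffman tree bottom-up:
merge s4(10) and s3(14): 24
merge s1(18) and 24: 42
merge 42 and s2(72): 114
Total encoded bits = sum of merged weights = 24 + 42 + 114 = 180.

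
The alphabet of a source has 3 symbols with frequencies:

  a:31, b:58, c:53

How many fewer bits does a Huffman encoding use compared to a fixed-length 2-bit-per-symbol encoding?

58

Fixed-length: 2 bits × 142 symbols = 284 bits.
Huffman merges:
a(31) + c(53) → 84
b(58) + 84 → 142
Huffman total = 84 + 142 = 226 bits.
Saving = 284 − 226 = 58 bits.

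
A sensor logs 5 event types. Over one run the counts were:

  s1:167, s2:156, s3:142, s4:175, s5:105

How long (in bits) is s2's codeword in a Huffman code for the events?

Huffman merges, smallest pair first:
s5(105) + s3(142) → 247
s2(156) + s1(167) → 323
s4(175) + 247 → 422
323 + 422 → 745
s2 sits 2 levels below the root, so its codeword is 2 bits.

2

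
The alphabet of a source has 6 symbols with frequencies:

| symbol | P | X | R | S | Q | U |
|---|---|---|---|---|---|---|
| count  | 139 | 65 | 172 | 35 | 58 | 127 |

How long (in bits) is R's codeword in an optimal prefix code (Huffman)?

Huffman merges, smallest pair first:
S(35) + Q(58) → 93
X(65) + 93 → 158
U(127) + P(139) → 266
158 + R(172) → 330
266 + 330 → 596
R's leaf is at depth 2, giving a 2-bit codeword.

2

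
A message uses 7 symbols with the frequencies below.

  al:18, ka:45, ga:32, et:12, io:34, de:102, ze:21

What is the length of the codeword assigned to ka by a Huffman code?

Huffman merges, smallest pair first:
merge et(12) and al(18): 30
merge ze(21) and 30: 51
merge ga(32) and io(34): 66
merge ka(45) and 51: 96
merge 66 and 96: 162
merge de(102) and 162: 264
ka's leaf is at depth 3, giving a 3-bit codeword.

3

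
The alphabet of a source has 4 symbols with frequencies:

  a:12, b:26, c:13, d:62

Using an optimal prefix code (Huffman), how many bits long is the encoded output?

Build the Huffman tree bottom-up:
merge a(12) and c(13): 25
merge 25 and b(26): 51
merge 51 and d(62): 113
The encoded length is the sum of every internal node's weight: 25 + 51 + 113 = 189 bits.

189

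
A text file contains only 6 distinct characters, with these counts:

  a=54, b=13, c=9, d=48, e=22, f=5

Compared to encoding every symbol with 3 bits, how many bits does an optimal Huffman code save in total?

115

Fixed-length: 3 bits × 151 symbols = 453 bits.
Huffman merges:
merge f(5) and c(9): 14
merge b(13) and 14: 27
merge e(22) and 27: 49
merge d(48) and 49: 97
merge a(54) and 97: 151
Huffman total = 14 + 27 + 49 + 97 + 151 = 338 bits.
Saving = 453 − 338 = 115 bits.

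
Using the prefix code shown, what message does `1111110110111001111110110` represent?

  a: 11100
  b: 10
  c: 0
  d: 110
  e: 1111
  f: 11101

eddaedd

Read left to right; each codeword is recognised as soon as it completes (prefix code):
  1111→e | 110→d | 110→d | 11100→a | 1111→e | 110→d | 110→d
Decoded message: eddaedd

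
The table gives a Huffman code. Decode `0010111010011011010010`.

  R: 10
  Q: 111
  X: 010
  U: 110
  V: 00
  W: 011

VRQXWWXX

Read left to right; each codeword is recognised as soon as it completes (prefix code):
  00→V | 10→R | 111→Q | 010→X | 011→W | 011→W | 010→X | 010→X
Decoded message: VRQXWWXX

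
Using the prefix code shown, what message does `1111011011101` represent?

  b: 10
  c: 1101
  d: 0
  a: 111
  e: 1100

Read left to right; each codeword is recognised as soon as it completes (prefix code):
  111→a | 10→b | 1101→c | 1101→c
Decoded message: abcc

abcc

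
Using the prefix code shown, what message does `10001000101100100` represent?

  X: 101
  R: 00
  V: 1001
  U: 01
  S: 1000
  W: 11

SSXVR

Read left to right; each codeword is recognised as soon as it completes (prefix code):
  1000→S | 1000→S | 101→X | 1001→V | 00→R
Decoded message: SSXVR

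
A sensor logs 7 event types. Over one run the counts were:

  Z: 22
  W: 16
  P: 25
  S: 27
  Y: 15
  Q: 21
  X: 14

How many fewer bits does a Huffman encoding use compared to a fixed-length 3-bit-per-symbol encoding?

Fixed-length: 3 bits × 140 symbols = 420 bits.
Huffman merges:
combine X(14), Y(15) → 29
combine W(16), Q(21) → 37
combine Z(22), P(25) → 47
combine S(27), 29 → 56
combine 37, 47 → 84
combine 56, 84 → 140
Huffman total = 29 + 37 + 47 + 56 + 84 + 140 = 393 bits.
Saving = 420 − 393 = 27 bits.

27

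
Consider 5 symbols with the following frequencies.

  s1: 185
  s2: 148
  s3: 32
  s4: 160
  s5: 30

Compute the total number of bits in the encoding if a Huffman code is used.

Merge the two smallest weights repeatedly:
merge s5(30) and s3(32): 62
merge 62 and s2(148): 210
merge s4(160) and s1(185): 345
merge 210 and 345: 555
Total encoded bits = sum of merged weights = 62 + 210 + 345 + 555 = 1172.

1172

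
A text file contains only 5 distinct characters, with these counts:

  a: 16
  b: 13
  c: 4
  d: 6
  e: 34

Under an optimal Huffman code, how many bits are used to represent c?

4

Huffman merges, smallest pair first:
merge c(4) and d(6): 10
merge 10 and b(13): 23
merge a(16) and 23: 39
merge e(34) and 39: 73
The subtree containing c is merged 4 times, so code length = 4.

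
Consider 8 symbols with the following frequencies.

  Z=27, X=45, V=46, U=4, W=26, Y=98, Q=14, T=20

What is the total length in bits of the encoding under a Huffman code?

Merge the two smallest weights repeatedly:
U(4) + Q(14) → 18
18 + T(20) → 38
W(26) + Z(27) → 53
38 + X(45) → 83
V(46) + 53 → 99
83 + Y(98) → 181
99 + 181 → 280
Total encoded bits = sum of merged weights = 18 + 38 + 53 + 83 + 99 + 181 + 280 = 752.

752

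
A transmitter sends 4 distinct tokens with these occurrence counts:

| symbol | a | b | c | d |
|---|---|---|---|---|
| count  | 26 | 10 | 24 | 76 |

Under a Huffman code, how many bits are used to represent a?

2

Huffman merges, smallest pair first:
combine b(10), c(24) → 34
combine a(26), 34 → 60
combine 60, d(76) → 136
a's leaf is at depth 2, giving a 2-bit codeword.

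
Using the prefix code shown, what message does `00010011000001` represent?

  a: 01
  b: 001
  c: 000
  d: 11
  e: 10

ceaeca

Read left to right; each codeword is recognised as soon as it completes (prefix code):
  000→c | 10→e | 01→a | 10→e | 000→c | 01→a
Decoded message: ceaeca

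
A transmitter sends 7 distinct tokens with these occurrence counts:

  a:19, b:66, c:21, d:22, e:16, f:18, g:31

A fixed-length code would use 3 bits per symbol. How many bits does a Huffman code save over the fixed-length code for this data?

66

Fixed-length: 3 bits × 193 symbols = 579 bits.
Huffman merges:
e(16) + f(18) → 34
a(19) + c(21) → 40
d(22) + g(31) → 53
34 + 40 → 74
53 + b(66) → 119
74 + 119 → 193
Huffman total = 34 + 40 + 53 + 74 + 119 + 193 = 513 bits.
Saving = 579 − 513 = 66 bits.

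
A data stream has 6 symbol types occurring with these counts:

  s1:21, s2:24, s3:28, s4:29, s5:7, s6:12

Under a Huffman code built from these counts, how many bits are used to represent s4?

2

Repeatedly merge the two smallest:
s5(7) + s6(12) → 19
19 + s1(21) → 40
s2(24) + s3(28) → 52
s4(29) + 40 → 69
52 + 69 → 121
The subtree containing s4 is merged 2 times, so code length = 2.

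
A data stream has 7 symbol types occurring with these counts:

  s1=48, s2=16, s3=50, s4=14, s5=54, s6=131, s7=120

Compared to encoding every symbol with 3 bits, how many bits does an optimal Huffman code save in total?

221

Fixed-length: 3 bits × 433 symbols = 1299 bits.
Huffman merges:
combine s4(14), s2(16) → 30
combine 30, s1(48) → 78
combine s3(50), s5(54) → 104
combine 78, 104 → 182
combine s7(120), s6(131) → 251
combine 182, 251 → 433
Huffman total = 30 + 78 + 104 + 182 + 251 + 433 = 1078 bits.
Saving = 1299 − 1078 = 221 bits.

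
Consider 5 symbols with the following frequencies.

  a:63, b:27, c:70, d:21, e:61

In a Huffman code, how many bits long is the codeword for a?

Huffman merges, smallest pair first:
combine d(21), b(27) → 48
combine 48, e(61) → 109
combine a(63), c(70) → 133
combine 109, 133 → 242
a's leaf is at depth 2, giving a 2-bit codeword.

2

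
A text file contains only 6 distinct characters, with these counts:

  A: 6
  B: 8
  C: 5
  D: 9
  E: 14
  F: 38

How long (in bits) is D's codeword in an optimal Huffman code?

Huffman merges, smallest pair first:
C(5) + A(6) → 11
B(8) + D(9) → 17
11 + E(14) → 25
17 + 25 → 42
F(38) + 42 → 80
D sits 3 levels below the root, so its codeword is 3 bits.

3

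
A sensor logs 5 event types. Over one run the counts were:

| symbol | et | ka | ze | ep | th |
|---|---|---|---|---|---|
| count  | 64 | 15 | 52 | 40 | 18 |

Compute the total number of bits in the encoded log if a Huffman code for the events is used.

411

Build the Huffman tree bottom-up:
merge ka(15) and th(18): 33
merge 33 and ep(40): 73
merge ze(52) and et(64): 116
merge 73 and 116: 189
Each symbol's bit-cost is frequency × depth; summing gives 411 bits (equivalently 33 + 73 + 116 + 189).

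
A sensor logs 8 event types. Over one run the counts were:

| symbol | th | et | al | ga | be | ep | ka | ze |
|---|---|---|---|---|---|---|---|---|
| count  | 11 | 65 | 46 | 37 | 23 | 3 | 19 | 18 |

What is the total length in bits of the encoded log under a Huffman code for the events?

601

Merge the two smallest weights repeatedly:
ep(3) + th(11) → 14
14 + ze(18) → 32
ka(19) + be(23) → 42
32 + ga(37) → 69
42 + al(46) → 88
et(65) + 69 → 134
88 + 134 → 222
Total encoded bits = sum of merged weights = 14 + 32 + 42 + 69 + 88 + 134 + 222 = 601.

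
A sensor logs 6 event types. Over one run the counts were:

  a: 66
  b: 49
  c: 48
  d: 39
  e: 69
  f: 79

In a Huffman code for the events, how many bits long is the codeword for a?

Huffman merges, smallest pair first:
combine d(39), c(48) → 87
combine b(49), a(66) → 115
combine e(69), f(79) → 148
combine 87, 115 → 202
combine 148, 202 → 350
The subtree containing a is merged 3 times, so code length = 3.

3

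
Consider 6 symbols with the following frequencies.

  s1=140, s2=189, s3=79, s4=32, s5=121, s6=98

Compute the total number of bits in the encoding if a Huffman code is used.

Merge the two smallest weights repeatedly:
combine s4(32), s3(79) → 111
combine s6(98), 111 → 209
combine s5(121), s1(140) → 261
combine s2(189), 209 → 398
combine 261, 398 → 659
Each symbol's bit-cost is frequency × depth; summing gives 1638 bits (equivalently 111 + 209 + 261 + 398 + 659).

1638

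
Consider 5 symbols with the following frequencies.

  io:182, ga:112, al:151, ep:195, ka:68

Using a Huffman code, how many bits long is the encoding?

Greedily combine the two least-frequent nodes:
ka(68) + ga(112) → 180
al(151) + 180 → 331
io(182) + ep(195) → 377
331 + 377 → 708
Total encoded bits = sum of merged weights = 180 + 331 + 377 + 708 = 1596.

1596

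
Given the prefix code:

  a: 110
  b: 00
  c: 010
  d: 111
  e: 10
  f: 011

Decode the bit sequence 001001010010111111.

Read left to right; each codeword is recognised as soon as it completes (prefix code):
  00→b | 10→e | 010→c | 10→e | 010→c | 111→d | 111→d
Decoded message: bececdd

bececdd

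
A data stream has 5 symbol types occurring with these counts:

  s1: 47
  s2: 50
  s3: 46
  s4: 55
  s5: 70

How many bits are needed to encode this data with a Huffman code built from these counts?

629

Greedily combine the two least-frequent nodes:
combine s3(46), s1(47) → 93
combine s2(50), s4(55) → 105
combine s5(70), 93 → 163
combine 105, 163 → 268
The encoded length is the sum of every internal node's weight: 93 + 105 + 163 + 268 = 629 bits.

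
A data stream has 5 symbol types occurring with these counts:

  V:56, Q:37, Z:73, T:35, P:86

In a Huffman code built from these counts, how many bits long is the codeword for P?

2

Repeatedly merge the two smallest:
merge T(35) and Q(37): 72
merge V(56) and 72: 128
merge Z(73) and P(86): 159
merge 128 and 159: 287
P's leaf is at depth 2, giving a 2-bit codeword.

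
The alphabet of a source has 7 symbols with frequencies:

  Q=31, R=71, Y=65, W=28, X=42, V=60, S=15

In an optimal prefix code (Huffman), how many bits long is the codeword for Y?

2

Build the tree from the bottom:
merge S(15) and W(28): 43
merge Q(31) and X(42): 73
merge 43 and V(60): 103
merge Y(65) and R(71): 136
merge 73 and 103: 176
merge 136 and 176: 312
Y sits 2 levels below the root, so its codeword is 2 bits.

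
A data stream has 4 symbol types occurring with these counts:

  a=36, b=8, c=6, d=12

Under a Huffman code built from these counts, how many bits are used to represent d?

Repeatedly merge the two smallest:
c(6) + b(8) → 14
d(12) + 14 → 26
26 + a(36) → 62
d's leaf is at depth 2, giving a 2-bit codeword.

2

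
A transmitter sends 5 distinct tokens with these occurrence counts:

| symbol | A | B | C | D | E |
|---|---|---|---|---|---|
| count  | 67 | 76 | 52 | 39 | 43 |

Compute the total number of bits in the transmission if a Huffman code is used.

636

Merge the two smallest weights repeatedly:
D(39) + E(43) → 82
C(52) + A(67) → 119
B(76) + 82 → 158
119 + 158 → 277
Each symbol's bit-cost is frequency × depth; summing gives 636 bits (equivalently 82 + 119 + 158 + 277).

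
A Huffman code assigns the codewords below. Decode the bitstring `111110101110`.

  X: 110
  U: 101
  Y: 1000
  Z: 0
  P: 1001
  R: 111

Read left to right; each codeword is recognised as soon as it completes (prefix code):
  111→R | 110→X | 101→U | 110→X
Decoded message: RXUX

RXUX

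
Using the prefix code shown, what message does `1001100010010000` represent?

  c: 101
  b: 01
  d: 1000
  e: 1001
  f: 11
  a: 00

Read left to right; each codeword is recognised as soon as it completes (prefix code):
  1001→e | 1000→d | 1001→e | 00→a | 00→a
Decoded message: edeaa

edeaa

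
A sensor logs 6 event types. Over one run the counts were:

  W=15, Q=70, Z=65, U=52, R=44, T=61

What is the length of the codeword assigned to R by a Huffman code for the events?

4

Repeatedly merge the two smallest:
merge W(15) and R(44): 59
merge U(52) and 59: 111
merge T(61) and Z(65): 126
merge Q(70) and 111: 181
merge 126 and 181: 307
R's leaf is at depth 4, giving a 4-bit codeword.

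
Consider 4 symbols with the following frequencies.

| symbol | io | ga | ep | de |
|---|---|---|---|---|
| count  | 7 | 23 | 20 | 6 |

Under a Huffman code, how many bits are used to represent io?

3

Build the tree from the bottom:
merge de(6) and io(7): 13
merge 13 and ep(20): 33
merge ga(23) and 33: 56
io's leaf is at depth 3, giving a 3-bit codeword.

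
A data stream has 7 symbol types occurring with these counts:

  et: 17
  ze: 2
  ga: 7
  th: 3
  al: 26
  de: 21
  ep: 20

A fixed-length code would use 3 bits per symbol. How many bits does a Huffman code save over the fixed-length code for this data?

50

Fixed-length: 3 bits × 96 symbols = 288 bits.
Huffman merges:
ze(2) + th(3) → 5
5 + ga(7) → 12
12 + et(17) → 29
ep(20) + de(21) → 41
al(26) + 29 → 55
41 + 55 → 96
Huffman total = 5 + 12 + 29 + 41 + 55 + 96 = 238 bits.
Saving = 288 − 238 = 50 bits.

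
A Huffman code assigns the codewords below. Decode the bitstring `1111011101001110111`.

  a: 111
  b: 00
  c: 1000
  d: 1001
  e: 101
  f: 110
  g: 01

aefdfa

Read left to right; each codeword is recognised as soon as it completes (prefix code):
  111→a | 101→e | 110→f | 1001→d | 110→f | 111→a
Decoded message: aefdfa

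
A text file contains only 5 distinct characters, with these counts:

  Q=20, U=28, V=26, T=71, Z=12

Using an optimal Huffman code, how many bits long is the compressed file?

329

Build the Huffman tree bottom-up:
Z(12) + Q(20) → 32
V(26) + U(28) → 54
32 + 54 → 86
T(71) + 86 → 157
Each symbol's bit-cost is frequency × depth; summing gives 329 bits (equivalently 32 + 54 + 86 + 157).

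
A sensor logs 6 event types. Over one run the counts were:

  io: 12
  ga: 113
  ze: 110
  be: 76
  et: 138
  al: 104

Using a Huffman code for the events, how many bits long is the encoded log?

Build the Huffman tree bottom-up:
merge io(12) and be(76): 88
merge 88 and al(104): 192
merge ze(110) and ga(113): 223
merge et(138) and 192: 330
merge 223 and 330: 553
The encoded length is the sum of every internal node's weight: 88 + 192 + 223 + 330 + 553 = 1386 bits.

1386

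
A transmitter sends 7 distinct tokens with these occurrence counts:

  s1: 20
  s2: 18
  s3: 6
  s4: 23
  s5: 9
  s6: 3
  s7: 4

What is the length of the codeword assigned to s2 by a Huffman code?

Build the tree from the bottom:
combine s6(3), s7(4) → 7
combine s3(6), 7 → 13
combine s5(9), 13 → 22
combine s2(18), s1(20) → 38
combine 22, s4(23) → 45
combine 38, 45 → 83
s2's leaf is at depth 2, giving a 2-bit codeword.

2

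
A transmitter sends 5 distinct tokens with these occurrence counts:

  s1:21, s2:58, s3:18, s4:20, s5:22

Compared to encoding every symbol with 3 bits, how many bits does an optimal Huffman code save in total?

Fixed-length: 3 bits × 139 symbols = 417 bits.
Huffman merges:
merge s3(18) and s4(20): 38
merge s1(21) and s5(22): 43
merge 38 and 43: 81
merge s2(58) and 81: 139
Huffman total = 38 + 43 + 81 + 139 = 301 bits.
Saving = 417 − 301 = 116 bits.

116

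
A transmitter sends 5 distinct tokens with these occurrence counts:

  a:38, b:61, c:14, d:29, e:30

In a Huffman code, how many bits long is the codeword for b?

2

Repeatedly merge the two smallest:
c(14) + d(29) → 43
e(30) + a(38) → 68
43 + b(61) → 104
68 + 104 → 172
b sits 2 levels below the root, so its codeword is 2 bits.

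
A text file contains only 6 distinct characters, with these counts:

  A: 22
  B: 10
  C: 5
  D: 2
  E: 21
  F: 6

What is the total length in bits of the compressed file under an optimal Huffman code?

Build the Huffman tree bottom-up:
merge D(2) and C(5): 7
merge F(6) and 7: 13
merge B(10) and 13: 23
merge E(21) and A(22): 43
merge 23 and 43: 66
Total encoded bits = sum of merged weights = 7 + 13 + 23 + 43 + 66 = 152.

152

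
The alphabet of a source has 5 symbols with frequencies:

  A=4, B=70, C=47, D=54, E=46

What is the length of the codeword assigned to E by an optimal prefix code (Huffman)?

3

Huffman merges, smallest pair first:
merge A(4) and E(46): 50
merge C(47) and 50: 97
merge D(54) and B(70): 124
merge 97 and 124: 221
E sits 3 levels below the root, so its codeword is 3 bits.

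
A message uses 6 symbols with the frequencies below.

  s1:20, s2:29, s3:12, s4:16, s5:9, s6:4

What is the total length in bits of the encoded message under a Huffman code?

Greedily combine the two least-frequent nodes:
merge s6(4) and s5(9): 13
merge s3(12) and 13: 25
merge s4(16) and s1(20): 36
merge 25 and s2(29): 54
merge 36 and 54: 90
Total encoded bits = sum of merged weights = 13 + 25 + 36 + 54 + 90 = 218.

218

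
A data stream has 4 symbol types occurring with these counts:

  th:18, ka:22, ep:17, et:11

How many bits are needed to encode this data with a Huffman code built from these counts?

Build the Huffman tree bottom-up:
combine et(11), ep(17) → 28
combine th(18), ka(22) → 40
combine 28, 40 → 68
Each symbol's bit-cost is frequency × depth; summing gives 136 bits (equivalently 28 + 40 + 68).

136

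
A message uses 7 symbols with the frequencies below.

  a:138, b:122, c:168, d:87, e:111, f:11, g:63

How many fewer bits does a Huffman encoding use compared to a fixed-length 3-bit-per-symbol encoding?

Fixed-length: 3 bits × 700 symbols = 2100 bits.
Huffman merges:
combine f(11), g(63) → 74
combine 74, d(87) → 161
combine e(111), b(122) → 233
combine a(138), 161 → 299
combine c(168), 233 → 401
combine 299, 401 → 700
Huffman total = 74 + 161 + 233 + 299 + 401 + 700 = 1868 bits.
Saving = 2100 − 1868 = 232 bits.

232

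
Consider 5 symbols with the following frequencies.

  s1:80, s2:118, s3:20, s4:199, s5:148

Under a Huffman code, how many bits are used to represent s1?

Huffman merges, smallest pair first:
combine s3(20), s1(80) → 100
combine 100, s2(118) → 218
combine s5(148), s4(199) → 347
combine 218, 347 → 565
The subtree containing s1 is merged 3 times, so code length = 3.

3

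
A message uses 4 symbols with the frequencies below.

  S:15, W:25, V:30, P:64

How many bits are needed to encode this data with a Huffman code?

244

Greedily combine the two least-frequent nodes:
S(15) + W(25) → 40
V(30) + 40 → 70
P(64) + 70 → 134
Each symbol's bit-cost is frequency × depth; summing gives 244 bits (equivalently 40 + 70 + 134).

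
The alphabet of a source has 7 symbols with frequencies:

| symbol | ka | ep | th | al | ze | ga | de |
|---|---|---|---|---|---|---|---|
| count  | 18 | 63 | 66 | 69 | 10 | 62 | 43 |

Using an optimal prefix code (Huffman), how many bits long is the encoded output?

886

Build the Huffman tree bottom-up:
merge ze(10) and ka(18): 28
merge 28 and de(43): 71
merge ga(62) and ep(63): 125
merge th(66) and al(69): 135
merge 71 and 125: 196
merge 135 and 196: 331
Each symbol's bit-cost is frequency × depth; summing gives 886 bits (equivalently 28 + 71 + 125 + 135 + 196 + 331).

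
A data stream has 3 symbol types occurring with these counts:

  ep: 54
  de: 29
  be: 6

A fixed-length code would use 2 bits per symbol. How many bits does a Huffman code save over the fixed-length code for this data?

54

Fixed-length: 2 bits × 89 symbols = 178 bits.
Huffman merges:
be(6) + de(29) → 35
35 + ep(54) → 89
Huffman total = 35 + 89 = 124 bits.
Saving = 178 − 124 = 54 bits.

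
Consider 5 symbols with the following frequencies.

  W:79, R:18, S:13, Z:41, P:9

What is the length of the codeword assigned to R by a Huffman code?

Huffman merges, smallest pair first:
merge P(9) and S(13): 22
merge R(18) and 22: 40
merge 40 and Z(41): 81
merge W(79) and 81: 160
The subtree containing R is merged 3 times, so code length = 3.

3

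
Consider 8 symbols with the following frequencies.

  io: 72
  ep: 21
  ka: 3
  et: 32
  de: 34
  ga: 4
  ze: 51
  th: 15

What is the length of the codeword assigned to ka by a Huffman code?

Repeatedly merge the two smallest:
merge ka(3) and ga(4): 7
merge 7 and th(15): 22
merge ep(21) and 22: 43
merge et(32) and de(34): 66
merge 43 and ze(51): 94
merge 66 and io(72): 138
merge 94 and 138: 232
The subtree containing ka is merged 5 times, so code length = 5.

5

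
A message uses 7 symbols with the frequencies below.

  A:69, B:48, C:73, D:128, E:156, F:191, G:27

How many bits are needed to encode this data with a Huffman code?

1804

Greedily combine the two least-frequent nodes:
merge G(27) and B(48): 75
merge A(69) and C(73): 142
merge 75 and D(128): 203
merge 142 and E(156): 298
merge F(191) and 203: 394
merge 298 and 394: 692
The encoded length is the sum of every internal node's weight: 75 + 142 + 203 + 298 + 394 + 692 = 1804 bits.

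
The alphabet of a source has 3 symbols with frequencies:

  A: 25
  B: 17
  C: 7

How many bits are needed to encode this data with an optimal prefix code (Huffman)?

73

Merge the two smallest weights repeatedly:
merge C(7) and B(17): 24
merge 24 and A(25): 49
Total encoded bits = sum of merged weights = 24 + 49 = 73.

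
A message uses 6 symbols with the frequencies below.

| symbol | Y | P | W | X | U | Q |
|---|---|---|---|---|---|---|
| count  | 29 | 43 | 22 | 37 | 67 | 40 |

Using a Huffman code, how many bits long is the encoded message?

604

Merge the two smallest weights repeatedly:
merge W(22) and Y(29): 51
merge X(37) and Q(40): 77
merge P(43) and 51: 94
merge U(67) and 77: 144
merge 94 and 144: 238
Each symbol's bit-cost is frequency × depth; summing gives 604 bits (equivalently 51 + 77 + 94 + 144 + 238).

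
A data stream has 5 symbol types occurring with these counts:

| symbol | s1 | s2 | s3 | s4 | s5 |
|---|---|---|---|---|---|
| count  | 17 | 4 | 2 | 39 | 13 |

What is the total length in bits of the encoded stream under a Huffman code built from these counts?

Build the Huffman tree bottom-up:
merge s3(2) and s2(4): 6
merge 6 and s5(13): 19
merge s1(17) and 19: 36
merge 36 and s4(39): 75
Total encoded bits = sum of merged weights = 6 + 19 + 36 + 75 = 136.

136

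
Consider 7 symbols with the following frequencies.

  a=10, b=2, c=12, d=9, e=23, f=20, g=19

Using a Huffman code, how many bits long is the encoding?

253

Greedily combine the two least-frequent nodes:
b(2) + d(9) → 11
a(10) + 11 → 21
c(12) + g(19) → 31
f(20) + 21 → 41
e(23) + 31 → 54
41 + 54 → 95
The encoded length is the sum of every internal node's weight: 11 + 21 + 31 + 41 + 54 + 95 = 253 bits.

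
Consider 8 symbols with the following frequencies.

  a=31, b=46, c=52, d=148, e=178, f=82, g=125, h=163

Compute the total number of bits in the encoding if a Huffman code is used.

2340

Greedily combine the two least-frequent nodes:
merge a(31) and b(46): 77
merge c(52) and 77: 129
merge f(82) and g(125): 207
merge 129 and d(148): 277
merge h(163) and e(178): 341
merge 207 and 277: 484
merge 341 and 484: 825
Each symbol's bit-cost is frequency × depth; summing gives 2340 bits (equivalently 77 + 129 + 207 + 277 + 341 + 484 + 825).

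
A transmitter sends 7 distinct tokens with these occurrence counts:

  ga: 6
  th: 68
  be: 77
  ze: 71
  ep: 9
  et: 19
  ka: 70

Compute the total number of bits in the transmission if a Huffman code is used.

Build the Huffman tree bottom-up:
merge ga(6) and ep(9): 15
merge 15 and et(19): 34
merge 34 and th(68): 102
merge ka(70) and ze(71): 141
merge be(77) and 102: 179
merge 141 and 179: 320
Total encoded bits = sum of merged weights = 15 + 34 + 102 + 141 + 179 + 320 = 791.

791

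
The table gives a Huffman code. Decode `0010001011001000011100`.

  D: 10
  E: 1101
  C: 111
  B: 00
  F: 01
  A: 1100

BDBDADBFA

Read left to right; each codeword is recognised as soon as it completes (prefix code):
  00→B | 10→D | 00→B | 10→D | 1100→A | 10→D | 00→B | 01→F | 1100→A
Decoded message: BDBDADBFA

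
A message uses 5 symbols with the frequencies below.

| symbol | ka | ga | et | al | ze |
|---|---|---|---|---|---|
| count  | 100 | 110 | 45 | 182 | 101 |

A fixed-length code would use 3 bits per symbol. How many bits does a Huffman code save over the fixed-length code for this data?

Fixed-length: 3 bits × 538 symbols = 1614 bits.
Huffman merges:
et(45) + ka(100) → 145
ze(101) + ga(110) → 211
145 + al(182) → 327
211 + 327 → 538
Huffman total = 145 + 211 + 327 + 538 = 1221 bits.
Saving = 1614 − 1221 = 393 bits.

393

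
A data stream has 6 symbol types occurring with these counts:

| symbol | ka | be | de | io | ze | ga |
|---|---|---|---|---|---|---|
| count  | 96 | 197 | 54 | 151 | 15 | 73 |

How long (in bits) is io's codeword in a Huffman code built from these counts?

Repeatedly merge the two smallest:
ze(15) + de(54) → 69
69 + ga(73) → 142
ka(96) + 142 → 238
io(151) + be(197) → 348
238 + 348 → 586
io's leaf is at depth 2, giving a 2-bit codeword.

2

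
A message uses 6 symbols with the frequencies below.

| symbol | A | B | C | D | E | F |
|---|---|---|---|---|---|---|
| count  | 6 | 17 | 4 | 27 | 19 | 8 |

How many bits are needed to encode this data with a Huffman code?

190

Build the Huffman tree bottom-up:
merge C(4) and A(6): 10
merge F(8) and 10: 18
merge B(17) and 18: 35
merge E(19) and D(27): 46
merge 35 and 46: 81
Total encoded bits = sum of merged weights = 10 + 18 + 35 + 46 + 81 = 190.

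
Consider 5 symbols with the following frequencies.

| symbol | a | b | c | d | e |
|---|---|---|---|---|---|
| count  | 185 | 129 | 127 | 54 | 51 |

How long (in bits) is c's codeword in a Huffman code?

2

Huffman merges, smallest pair first:
e(51) + d(54) → 105
105 + c(127) → 232
b(129) + a(185) → 314
232 + 314 → 546
The subtree containing c is merged 2 times, so code length = 2.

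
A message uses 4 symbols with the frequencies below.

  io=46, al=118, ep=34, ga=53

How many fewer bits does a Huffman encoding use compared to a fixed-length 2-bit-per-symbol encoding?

Fixed-length: 2 bits × 251 symbols = 502 bits.
Huffman merges:
ep(34) + io(46) → 80
ga(53) + 80 → 133
al(118) + 133 → 251
Huffman total = 80 + 133 + 251 = 464 bits.
Saving = 502 − 464 = 38 bits.

38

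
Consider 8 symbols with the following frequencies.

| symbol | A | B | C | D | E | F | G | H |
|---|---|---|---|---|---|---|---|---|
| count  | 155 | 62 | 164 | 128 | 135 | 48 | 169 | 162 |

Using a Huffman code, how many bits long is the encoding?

3010

Merge the two smallest weights repeatedly:
F(48) + B(62) → 110
110 + D(128) → 238
E(135) + A(155) → 290
H(162) + C(164) → 326
G(169) + 238 → 407
290 + 326 → 616
407 + 616 → 1023
Total encoded bits = sum of merged weights = 110 + 238 + 290 + 326 + 407 + 616 + 1023 = 3010.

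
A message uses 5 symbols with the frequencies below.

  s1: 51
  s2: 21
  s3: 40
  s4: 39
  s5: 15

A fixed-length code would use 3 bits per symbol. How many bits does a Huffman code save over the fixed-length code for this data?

Fixed-length: 3 bits × 166 symbols = 498 bits.
Huffman merges:
s5(15) + s2(21) → 36
36 + s4(39) → 75
s3(40) + s1(51) → 91
75 + 91 → 166
Huffman total = 36 + 75 + 91 + 166 = 368 bits.
Saving = 498 − 368 = 130 bits.

130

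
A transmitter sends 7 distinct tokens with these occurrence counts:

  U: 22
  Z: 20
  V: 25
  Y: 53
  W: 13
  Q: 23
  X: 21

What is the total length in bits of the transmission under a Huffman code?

Greedily combine the two least-frequent nodes:
W(13) + Z(20) → 33
X(21) + U(22) → 43
Q(23) + V(25) → 48
33 + 43 → 76
48 + Y(53) → 101
76 + 101 → 177
Total encoded bits = sum of merged weights = 33 + 43 + 48 + 76 + 101 + 177 = 478.

478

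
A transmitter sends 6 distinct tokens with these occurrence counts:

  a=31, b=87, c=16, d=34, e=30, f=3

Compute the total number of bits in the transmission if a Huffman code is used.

448

Greedily combine the two least-frequent nodes:
f(3) + c(16) → 19
19 + e(30) → 49
a(31) + d(34) → 65
49 + 65 → 114
b(87) + 114 → 201
Total encoded bits = sum of merged weights = 19 + 49 + 65 + 114 + 201 = 448.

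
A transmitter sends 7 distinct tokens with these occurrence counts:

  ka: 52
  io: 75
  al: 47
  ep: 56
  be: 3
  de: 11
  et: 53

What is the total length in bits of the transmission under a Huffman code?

Build the Huffman tree bottom-up:
merge be(3) and de(11): 14
merge 14 and al(47): 61
merge ka(52) and et(53): 105
merge ep(56) and 61: 117
merge io(75) and 105: 180
merge 117 and 180: 297
Total encoded bits = sum of merged weights = 14 + 61 + 105 + 117 + 180 + 297 = 774.

774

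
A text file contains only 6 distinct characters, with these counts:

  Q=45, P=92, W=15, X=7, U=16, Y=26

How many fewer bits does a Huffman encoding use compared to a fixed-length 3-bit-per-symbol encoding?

Fixed-length: 3 bits × 201 symbols = 603 bits.
Huffman merges:
merge X(7) and W(15): 22
merge U(16) and 22: 38
merge Y(26) and 38: 64
merge Q(45) and 64: 109
merge P(92) and 109: 201
Huffman total = 22 + 38 + 64 + 109 + 201 = 434 bits.
Saving = 603 − 434 = 169 bits.

169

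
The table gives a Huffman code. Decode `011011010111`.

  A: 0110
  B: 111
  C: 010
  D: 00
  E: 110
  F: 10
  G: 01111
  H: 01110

AEFB

Read left to right; each codeword is recognised as soon as it completes (prefix code):
  0110→A | 110→E | 10→F | 111→B
Decoded message: AEFB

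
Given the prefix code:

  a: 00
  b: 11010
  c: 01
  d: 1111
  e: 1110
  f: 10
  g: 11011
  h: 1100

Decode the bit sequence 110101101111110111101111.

Read left to right; each codeword is recognised as soon as it completes (prefix code):
  11010→b | 11011→g | 1111→d | 01→c | 1110→e | 1111→d
Decoded message: bgdced

bgdced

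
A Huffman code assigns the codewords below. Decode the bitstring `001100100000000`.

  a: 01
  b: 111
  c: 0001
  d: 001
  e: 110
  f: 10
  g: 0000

dfagg

Read left to right; each codeword is recognised as soon as it completes (prefix code):
  001→d | 10→f | 01→a | 0000→g | 0000→g
Decoded message: dfagg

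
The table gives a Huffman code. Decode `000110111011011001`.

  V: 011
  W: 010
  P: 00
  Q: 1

Read left to right; each codeword is recognised as soon as it completes (prefix code):
  00→P | 011→V | 011→V | 1→Q | 011→V | 011→V | 00→P | 1→Q
Decoded message: PVVQVVPQ

PVVQVVPQ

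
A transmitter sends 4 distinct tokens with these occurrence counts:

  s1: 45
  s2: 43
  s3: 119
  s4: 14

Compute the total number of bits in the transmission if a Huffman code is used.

380

Build the Huffman tree bottom-up:
merge s4(14) and s2(43): 57
merge s1(45) and 57: 102
merge 102 and s3(119): 221
Each symbol's bit-cost is frequency × depth; summing gives 380 bits (equivalently 57 + 102 + 221).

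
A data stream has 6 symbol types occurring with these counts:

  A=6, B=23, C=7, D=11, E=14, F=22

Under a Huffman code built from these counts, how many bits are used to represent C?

4

Repeatedly merge the two smallest:
A(6) + C(7) → 13
D(11) + 13 → 24
E(14) + F(22) → 36
B(23) + 24 → 47
36 + 47 → 83
C sits 4 levels below the root, so its codeword is 4 bits.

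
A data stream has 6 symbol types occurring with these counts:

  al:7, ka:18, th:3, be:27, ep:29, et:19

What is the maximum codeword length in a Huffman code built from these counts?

Merge the two lowest-weight nodes at each step:
merge th(3) and al(7): 10
merge 10 and ka(18): 28
merge et(19) and be(27): 46
merge 28 and ep(29): 57
merge 46 and 57: 103
The first pair merged (th, al) ends up deepest, at depth 4.

4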